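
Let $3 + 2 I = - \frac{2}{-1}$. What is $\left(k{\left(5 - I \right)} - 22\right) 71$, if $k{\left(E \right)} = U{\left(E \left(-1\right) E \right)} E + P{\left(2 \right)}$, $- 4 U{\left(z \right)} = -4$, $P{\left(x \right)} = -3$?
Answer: $- \frac{2769}{2} \approx -1384.5$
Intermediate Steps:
$I = - \frac{1}{2}$ ($I = - \frac{3}{2} + \frac{\left(-2\right) \frac{1}{-1}}{2} = - \frac{3}{2} + \frac{\left(-2\right) \left(-1\right)}{2} = - \frac{3}{2} + \frac{1}{2} \cdot 2 = - \frac{3}{2} + 1 = - \frac{1}{2} \approx -0.5$)
$U{\left(z \right)} = 1$ ($U{\left(z \right)} = \left(- \frac{1}{4}\right) \left(-4\right) = 1$)
$k{\left(E \right)} = -3 + E$ ($k{\left(E \right)} = 1 E - 3 = E - 3 = -3 + E$)
$\left(k{\left(5 - I \right)} - 22\right) 71 = \left(\left(-3 + \left(5 - - \frac{1}{2}\right)\right) - 22\right) 71 = \left(\left(-3 + \left(5 + \frac{1}{2}\right)\right) - 22\right) 71 = \left(\left(-3 + \frac{11}{2}\right) - 22\right) 71 = \left(\frac{5}{2} - 22\right) 71 = \left(- \frac{39}{2}\right) 71 = - \frac{2769}{2}$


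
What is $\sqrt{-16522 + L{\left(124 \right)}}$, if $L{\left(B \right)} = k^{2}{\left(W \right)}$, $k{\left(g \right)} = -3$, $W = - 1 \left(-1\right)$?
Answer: $7 i \sqrt{337} \approx 128.5 i$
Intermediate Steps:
$W = 1$ ($W = \left(-1\right) \left(-1\right) = 1$)
$L{\left(B \right)} = 9$ ($L{\left(B \right)} = \left(-3\right)^{2} = 9$)
$\sqrt{-16522 + L{\left(124 \right)}} = \sqrt{-16522 + 9} = \sqrt{-16513} = 7 i \sqrt{337}$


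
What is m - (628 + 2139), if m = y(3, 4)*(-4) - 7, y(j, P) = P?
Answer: -2790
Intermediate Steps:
m = -23 (m = 4*(-4) - 7 = -16 - 7 = -23)
m - (628 + 2139) = -23 - (628 + 2139) = -23 - 1*2767 = -23 - 2767 = -2790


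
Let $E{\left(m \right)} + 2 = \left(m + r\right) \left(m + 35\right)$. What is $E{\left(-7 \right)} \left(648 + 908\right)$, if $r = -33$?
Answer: $-1745832$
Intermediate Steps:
$E{\left(m \right)} = -2 + \left(-33 + m\right) \left(35 + m\right)$ ($E{\left(m \right)} = -2 + \left(m - 33\right) \left(m + 35\right) = -2 + \left(-33 + m\right) \left(35 + m\right)$)
$E{\left(-7 \right)} \left(648 + 908\right) = \left(-1157 + \left(-7\right)^{2} + 2 \left(-7\right)\right) \left(648 + 908\right) = \left(-1157 + 49 - 14\right) 1556 = \left(-1122\right) 1556 = -1745832$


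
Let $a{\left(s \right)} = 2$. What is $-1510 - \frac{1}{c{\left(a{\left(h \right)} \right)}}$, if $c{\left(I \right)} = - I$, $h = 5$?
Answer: $- \frac{3019}{2} \approx -1509.5$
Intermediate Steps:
$-1510 - \frac{1}{c{\left(a{\left(h \right)} \right)}} = -1510 - \frac{1}{\left(-1\right) 2} = -1510 - \frac{1}{-2} = -1510 - - \frac{1}{2} = -1510 + \frac{1}{2} = - \frac{3019}{2}$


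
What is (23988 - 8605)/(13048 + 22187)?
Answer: 15383/35235 ≈ 0.43658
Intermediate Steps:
(23988 - 8605)/(13048 + 22187) = 15383/35235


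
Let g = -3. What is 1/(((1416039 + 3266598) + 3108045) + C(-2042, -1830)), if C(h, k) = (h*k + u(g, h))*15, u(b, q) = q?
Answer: 1/63812952 ≈ 1.5671e-8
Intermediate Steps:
C(h, k) = 15*h + 15*h*k (C(h, k) = (h*k + h)*15 = (h + h*k)*15 = 15*h + 15*h*k)
1/(((1416039 + 3266598) + 3108045) + C(-2042, -1830)) = 1/(((1416039 + 3266598) + 3108045) + 15*(-2042)*(1 - 1830)) = 1/((4682637 + 3108045) + 15*(-2042)*(-1829)) = 1/(7790682 + 56022270) = 1/63812952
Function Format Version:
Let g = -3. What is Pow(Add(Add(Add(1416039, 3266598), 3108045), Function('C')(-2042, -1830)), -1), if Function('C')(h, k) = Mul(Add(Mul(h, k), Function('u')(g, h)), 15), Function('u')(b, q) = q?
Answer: Rational(1, 63812952) ≈ 1.5671e-8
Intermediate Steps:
Function('C')(h, k) = Add(Mul(15, h), Mul(15, h, k)) (Function('C')(h, k) = Mul(Add(Mul(h, k), h), 15) = Mul(Add(h, Mul(h, k)), 15) = Add(Mul(15, h), Mul(15, h, k)))
Pow(Add(Add(Add(1416039, 3266598), 3108045), Function('C')(-2042, -1830)), -1) = Pow(Add(Add(Add(1416039, 3266598), 3108045), Mul(15, -2042, Add(1, -1830))), -1) = Pow(Add(Add(4682637, 3108045), Mul(15, -2042, -1829)), -1) = Pow(Add(7790682, 56022270), -1) = Pow(63812952, -1) = Rational(1, 63812952)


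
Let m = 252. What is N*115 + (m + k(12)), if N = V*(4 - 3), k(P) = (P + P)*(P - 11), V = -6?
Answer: -414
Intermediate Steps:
k(P) = 2*P*(-11 + P) (k(P) = (2*P)*(-11 + P) = 2*P*(-11 + P))
N = -6 (N = -6*(4 - 3) = -6*1 = -6)
N*115 + (m + k(12)) = -6*115 + (252 + 2*12*(-11 + 12)) = -690 + (252 + 2*12*1) = -690 + (252 + 24) = -690 + 276 = -414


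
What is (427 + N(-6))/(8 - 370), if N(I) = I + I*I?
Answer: -457/362 ≈ -1.2624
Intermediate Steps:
N(I) = I + I**2
(427 + N(-6))/(8 - 370) = (427 - 6*(1 - 6))/(8 - 370) = (427 - 6*(-5))/(-362) = (427 + 30)*(-1/362) = 457*(-1/362) = -457/362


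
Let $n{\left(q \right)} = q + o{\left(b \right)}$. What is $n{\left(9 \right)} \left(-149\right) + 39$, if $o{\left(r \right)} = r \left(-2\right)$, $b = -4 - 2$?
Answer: $-3090$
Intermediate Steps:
$b = -6$
$o{\left(r \right)} = - 2 r$
$n{\left(q \right)} = 12 + q$ ($n{\left(q \right)} = q - -12 = q + 12 = 12 + q$)
$n{\left(9 \right)} \left(-149\right) + 39 = \left(12 + 9\right) \left(-149\right) + 39 = 21 \left(-149\right) + 39 = -3129 + 39 = -3090$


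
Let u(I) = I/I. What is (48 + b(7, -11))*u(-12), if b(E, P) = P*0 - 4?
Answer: 44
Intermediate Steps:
u(I) = 1
b(E, P) = -4 (b(E, P) = 0 - 4 = -4)
(48 + b(7, -11))*u(-12) = (48 - 4)*1 = 44*1 = 44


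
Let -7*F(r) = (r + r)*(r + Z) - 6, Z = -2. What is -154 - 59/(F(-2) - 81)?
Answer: -88445/577 ≈ -153.28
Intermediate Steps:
F(r) = 6/7 - 2*r*(-2 + r)/7 (F(r) = -((r + r)*(r - 2) - 6)/7 = -((2*r)*(-2 + r) - 6)/7 = -(2*r*(-2 + r) - 6)/7 = -(-6 + 2*r*(-2 + r))/7 = 6/7 - 2*r*(-2 + r)/7)
-154 - 59/(F(-2) - 81) = -154 - 59/((6/7 - 2/7*(-2)**2 + (4/7)*(-2)) - 81) = -154 - 59/((6/7 - 2/7*4 - 8/7) - 81) = -154 - 59/((6/7 - 8/7 - 8/7) - 81) = -154 - 59/(-10/7 - 81) = -154 - 59/(-577/7) = -154 - 59*(-7/577) = -154 + 413/577 = -88445/577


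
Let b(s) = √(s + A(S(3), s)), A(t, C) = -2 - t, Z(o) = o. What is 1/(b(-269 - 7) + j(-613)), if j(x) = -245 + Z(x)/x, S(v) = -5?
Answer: -244/59809 - I*√273/59809 ≈ -0.0040797 - 0.00027626*I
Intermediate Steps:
j(x) = -244 (j(x) = -245 + x/x = -245 + 1 = -244)
b(s) = √(3 + s) (b(s) = √(s + (-2 - 1*(-5))) = √(s + (-2 + 5)) = √(s + 3) = √(3 + s))
1/(b(-269 - 7) + j(-613)) = 1/(√(3 + (-269 - 7)) - 244) = 1/(√(3 - 276) - 244) = 1/(√(-273) - 244) = 1/(I*√273 - 244) = 1/(-244 + I*√273)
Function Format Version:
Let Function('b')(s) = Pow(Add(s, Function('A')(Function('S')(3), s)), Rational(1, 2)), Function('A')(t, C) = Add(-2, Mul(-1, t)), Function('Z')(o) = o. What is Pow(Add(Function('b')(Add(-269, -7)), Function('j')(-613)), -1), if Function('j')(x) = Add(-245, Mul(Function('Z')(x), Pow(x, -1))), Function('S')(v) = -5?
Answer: Add(Rational(-244, 59809), Mul(Rational(-1, 59809), I, Pow(273, Rational(1, 2)))) ≈ Add(-0.0040797, Mul(-0.00027626, I))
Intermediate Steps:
Function('j')(x) = -244 (Function('j')(x) = Add(-245, Mul(x, Pow(x, -1))) = Add(-245, 1) = -244)
Function('b')(s) = Pow(Add(3, s), Rational(1, 2)) (Function('b')(s) = Pow(Add(s, Add(-2, Mul(-1, -5))), Rational(1, 2)) = Pow(Add(s, Add(-2, 5)), Rational(1, 2)) = Pow(Add(s, 3), Rational(1, 2)) = Pow(Add(3, s), Rational(1, 2)))
Pow(Add(Function('b')(Add(-269, -7)), Function('j')(-613)), -1) = Pow(Add(Pow(Add(3, Add(-269, -7)), Rational(1, 2)), -244), -1) = Pow(Add(Pow(Add(3, -276), Rational(1, 2)), -244), -1) = Pow(Add(Pow(-273, Rational(1, 2)), -244), -1) = Pow(Add(Mul(I, Pow(273, Rational(1, 2))), -244), -1) = Pow(Add(-244, Mul(I, Pow(273, Rational(1, 2)))), -1)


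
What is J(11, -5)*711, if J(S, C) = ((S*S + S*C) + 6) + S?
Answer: 59013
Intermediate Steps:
J(S, C) = 6 + S + S² + C*S (J(S, C) = ((S² + C*S) + 6) + S = (6 + S² + C*S) + S = 6 + S + S² + C*S)
J(11, -5)*711 = (6 + 11 + 11² - 5*11)*711 = (6 + 11 + 121 - 55)*711 = 83*711 = 59013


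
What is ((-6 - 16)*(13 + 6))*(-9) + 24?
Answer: 3786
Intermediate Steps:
((-6 - 16)*(13 + 6))*(-9) + 24 = -22*19*(-9) + 24 = -418*(-9) + 24 = 3762 + 24 = 3786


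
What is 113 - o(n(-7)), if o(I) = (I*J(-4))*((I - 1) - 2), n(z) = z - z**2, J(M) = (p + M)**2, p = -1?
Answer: -82487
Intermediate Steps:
J(M) = (-1 + M)**2
o(I) = 25*I*(-3 + I) (o(I) = (I*(-1 - 4)**2)*((I - 1) - 2) = (I*(-5)**2)*((-1 + I) - 2) = (I*25)*(-3 + I) = (25*I)*(-3 + I) = 25*I*(-3 + I))
113 - o(n(-7)) = 113 - 25*(-7*(1 - 1*(-7)))*(-3 - 7*(1 - 1*(-7))) = 113 - 25*(-7*(1 + 7))*(-3 - 7*(1 + 7)) = 113 - 25*(-7*8)*(-3 - 7*8) = 113 - 25*(-56)*(-3 - 56) = 113 - 25*(-56)*(-59) = 113 - 1*82600 = 113 - 82600 = -82487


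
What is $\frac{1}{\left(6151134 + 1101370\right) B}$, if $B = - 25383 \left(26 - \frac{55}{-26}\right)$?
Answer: $- \frac{13}{67285007951196} \approx -1.9321 \cdot 10^{-13}$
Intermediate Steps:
$B = - \frac{18554973}{26}$ ($B = - 25383 \left(26 - 55 \left(- \frac{1}{26}\right)\right) = - 25383 \left(26 - - \frac{55}{26}\right) = - 25383 \left(26 + \frac{55}{26}\right) = \left(-25383\right) \frac{731}{26} = - \frac{18554973}{26} \approx -7.1365 \cdot 10^{5}$)
$\frac{1}{\left(6151134 + 1101370\right) B} = \frac{1}{\left(6151134 + 1101370\right) \left(- \frac{18554973}{26}\right)} = \frac{1}{7252504} \left(- \frac{26}{18554973}\right) = - \frac{13}{67285007951196}$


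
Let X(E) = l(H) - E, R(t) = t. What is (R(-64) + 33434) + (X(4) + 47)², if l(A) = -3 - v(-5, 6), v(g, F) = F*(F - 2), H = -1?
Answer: 33626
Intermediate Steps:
v(g, F) = F*(-2 + F)
l(A) = -27 (l(A) = -3 - 6*(-2 + 6) = -3 - 6*4 = -3 - 1*24 = -3 - 24 = -27)
X(E) = -27 - E
(R(-64) + 33434) + (X(4) + 47)² = (-64 + 33434) + ((-27 - 1*4) + 47)² = 33370 + ((-27 - 4) + 47)² = 33370 + (-31 + 47)² = 33370 + 16² = 33370 + 256 = 33626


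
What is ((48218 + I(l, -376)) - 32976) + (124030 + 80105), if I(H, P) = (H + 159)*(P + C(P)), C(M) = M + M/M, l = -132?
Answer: 199100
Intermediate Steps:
C(M) = 1 + M (C(M) = M + 1 = 1 + M)
I(H, P) = (1 + 2*P)*(159 + H) (I(H, P) = (H + 159)*(P + (1 + P)) = (159 + H)*(1 + 2*P) = (1 + 2*P)*(159 + H))
((48218 + I(l, -376)) - 32976) + (124030 + 80105) = ((48218 + (159 - 132 + 318*(-376) + 2*(-132)*(-376))) - 32976) + (124030 + 80105) = ((48218 + (159 - 132 - 119568 + 99264)) - 32976) + 204135 = ((48218 - 20277) - 32976) + 204135 = (27941 - 32976) + 204135 = -5035 + 204135 = 199100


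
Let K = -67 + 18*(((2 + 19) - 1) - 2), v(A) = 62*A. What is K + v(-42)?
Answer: -2347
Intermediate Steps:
K = 257 (K = -67 + 18*((21 - 1) - 2) = -67 + 18*(20 - 2) = -67 + 18*18 = -67 + 324 = 257)
K + v(-42) = 257 + 62*(-42) = 257 - 2604 = -2347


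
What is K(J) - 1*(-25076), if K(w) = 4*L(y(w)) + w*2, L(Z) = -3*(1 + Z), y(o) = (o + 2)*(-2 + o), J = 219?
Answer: -549982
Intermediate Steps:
y(o) = (-2 + o)*(2 + o) (y(o) = (2 + o)*(-2 + o) = (-2 + o)*(2 + o))
L(Z) = -3 - 3*Z
K(w) = 36 - 12*w**2 + 2*w (K(w) = 4*(-3 - 3*(-4 + w**2)) + w*2 = 4*(-3 + (12 - 3*w**2)) + 2*w = 4*(9 - 3*w**2) + 2*w = (36 - 12*w**2) + 2*w = 36 - 12*w**2 + 2*w)
K(J) - 1*(-25076) = (36 - 12*219**2 + 2*219) - 1*(-25076) = (36 - 12*47961 + 438) + 25076 = (36 - 575532 + 438) + 25076 = -575058 + 25076 = -549982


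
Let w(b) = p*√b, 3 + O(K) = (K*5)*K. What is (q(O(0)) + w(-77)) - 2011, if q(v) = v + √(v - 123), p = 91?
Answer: -2014 + 3*I*√14 + 91*I*√77 ≈ -2014.0 + 809.75*I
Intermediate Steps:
O(K) = -3 + 5*K² (O(K) = -3 + (K*5)*K = -3 + (5*K)*K = -3 + 5*K²)
w(b) = 91*√b
q(v) = v + √(-123 + v)
(q(O(0)) + w(-77)) - 2011 = (((-3 + 5*0²) + √(-123 + (-3 + 5*0²))) + 91*√(-77)) - 2011 = (((-3 + 5*0) + √(-123 + (-3 + 5*0))) + 91*(I*√77)) - 2011 = (((-3 + 0) + √(-123 + (-3 + 0))) + 91*I*√77) - 2011 = ((-3 + √(-123 - 3)) + 91*I*√77) - 2011 = ((-3 + √(-126)) + 91*I*√77) - 2011 = ((-3 + 3*I*√14) + 91*I*√77) - 2011 = (-3 + 3*I*√14 + 91*I*√77) - 2011 = -2014 + 3*I*√14 + 91*I*√77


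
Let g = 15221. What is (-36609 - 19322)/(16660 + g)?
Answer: -55931/31881 ≈ -1.7544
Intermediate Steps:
(-36609 - 19322)/(16660 + g) = (-36609 - 19322)/(16660 + 15221) = -55931/31881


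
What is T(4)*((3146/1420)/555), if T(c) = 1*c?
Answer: 3146/197025 ≈ 0.015968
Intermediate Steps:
T(c) = c
T(4)*((3146/1420)/555) = 4*((3146/1420)/555) = 4*((3146*(1/1420))*(1/555)) = 4*((1573/710)*(1/555)) = 4*(1573/394050) = 3146/197025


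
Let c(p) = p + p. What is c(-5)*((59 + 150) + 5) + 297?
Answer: -1843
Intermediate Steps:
c(p) = 2*p
c(-5)*((59 + 150) + 5) + 297 = (2*(-5))*((59 + 150) + 5) + 297 = -10*(209 + 5) + 297 = -10*214 + 297 = -2140 + 297 = -1843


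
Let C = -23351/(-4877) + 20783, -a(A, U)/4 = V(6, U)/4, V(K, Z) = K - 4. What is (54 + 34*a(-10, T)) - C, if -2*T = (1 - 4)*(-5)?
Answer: -101450320/4877 ≈ -20802.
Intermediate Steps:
V(K, Z) = -4 + K
T = -15/2 (T = -(1 - 4)*(-5)/2 = -(-3)*(-5)/2 = -½*15 = -15/2 ≈ -7.5000)
a(A, U) = -2 (a(A, U) = -4*(-4 + 6)/4 = -8/4 = -4*½ = -2)
C = 101382042/4877 (C = -23351*(-1/4877) + 20783 = 23351/4877 + 20783 = 101382042/4877 ≈ 20788.)
(54 + 34*a(-10, T)) - C = (54 + 34*(-2)) - 1*101382042/4877 = (54 - 68) - 101382042/4877 = -14 - 101382042/4877 = -101450320/4877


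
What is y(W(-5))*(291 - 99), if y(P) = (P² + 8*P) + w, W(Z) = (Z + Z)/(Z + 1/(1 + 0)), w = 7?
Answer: 6384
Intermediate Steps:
W(Z) = 2*Z/(1 + Z) (W(Z) = (2*Z)/(Z + 1/1) = (2*Z)/(Z + 1) = (2*Z)/(1 + Z) = 2*Z/(1 + Z))
y(P) = 7 + P² + 8*P (y(P) = (P² + 8*P) + 7 = 7 + P² + 8*P)
y(W(-5))*(291 - 99) = (7 + (2*(-5)/(1 - 5))² + 8*(2*(-5)/(1 - 5)))*(291 - 99) = (7 + (2*(-5)/(-4))² + 8*(2*(-5)/(-4)))*192 = (7 + (2*(-5)*(-¼))² + 8*(2*(-5)*(-¼)))*192 = (7 + (5/2)² + 8*(5/2))*192 = (7 + 25/4 + 20)*192 = (133/4)*192 = 6384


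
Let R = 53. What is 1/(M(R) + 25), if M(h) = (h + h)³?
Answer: 1/1191041 ≈ 8.3960e-7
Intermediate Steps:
M(h) = 8*h³ (M(h) = (2*h)³ = 8*h³)
1/(M(R) + 25) = 1/(8*53³ + 25) = 1/(8*148877 + 25) = 1/(1191016 + 25) = 1/1191041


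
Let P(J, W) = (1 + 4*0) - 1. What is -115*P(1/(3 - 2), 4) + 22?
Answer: 22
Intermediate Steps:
P(J, W) = 0 (P(J, W) = (1 + 0) - 1 = 1 - 1 = 0)
-115*P(1/(3 - 2), 4) + 22 = -115*0 + 22 = 0 + 22 = 22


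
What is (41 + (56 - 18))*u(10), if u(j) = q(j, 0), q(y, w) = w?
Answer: 0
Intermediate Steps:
u(j) = 0
(41 + (56 - 18))*u(10) = (41 + (56 - 18))*0 = (41 + 38)*0 = 79*0 = 0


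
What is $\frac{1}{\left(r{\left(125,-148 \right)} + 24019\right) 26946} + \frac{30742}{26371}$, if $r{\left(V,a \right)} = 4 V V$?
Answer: $\frac{71670084249079}{61479792825354} \approx 1.1658$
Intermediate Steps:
$r{\left(V,a \right)} = 4 V^{2}$
$\frac{1}{\left(r{\left(125,-148 \right)} + 24019\right) 26946} + \frac{30742}{26371} = \frac{1}{\left(4 \cdot 125^{2} + 24019\right) 26946} + \frac{30742}{26371} = \frac{1}{4 \cdot 15625 + 24019} \cdot \frac{1}{26946} + 30742 \cdot \frac{1}{26371} = \frac{1}{62500 + 24019} \cdot \frac{1}{26946} + \frac{30742}{26371} = \frac{1}{86519} \cdot \frac{1}{26946} + \frac{30742}{26371} = \frac{1}{2331340974} + \frac{30742}{26371} = \frac{71670084249079}{61479792825354}$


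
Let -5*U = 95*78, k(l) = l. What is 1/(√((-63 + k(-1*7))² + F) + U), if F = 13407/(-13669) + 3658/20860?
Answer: -211285286940/312426328496489 - √99578776919094652970/312426328496489 ≈ -0.00070821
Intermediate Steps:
F = -114834409/142567670 (F = 13407*(-1/13669) + 3658*(1/20860) = -13407/13669 + 1829/10430 = -114834409/142567670 ≈ -0.80547)
U = -1482 (U = -19*78 = -⅕*7410 = -1482)
1/(√((-63 + k(-1*7))² + F) + U) = 1/(√((-63 - 1*7)² - 114834409/142567670) - 1482) = 1/(√((-63 - 7)² - 114834409/142567670) - 1482) = 1/(√((-70)² - 114834409/142567670) - 1482) = 1/(√(4900 - 114834409/142567670) - 1482) = 1/(√(698466748591/142567670) - 1482) = 1/(√99578776919094652970/142567670 - 1482) = 1/(-1482 + √99578776919094652970/142567670)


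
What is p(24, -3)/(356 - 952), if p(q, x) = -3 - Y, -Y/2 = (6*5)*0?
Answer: 3/596 ≈ 0.0050336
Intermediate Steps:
Y = 0 (Y = -2*6*5*0 = -60*0 = -2*0 = 0)
p(q, x) = -3 (p(q, x) = -3 - 1*0 = -3 + 0 = -3)
p(24, -3)/(356 - 952) = -3/(356 - 952) = -3/(-596) = -1/596*(-3) = 3/596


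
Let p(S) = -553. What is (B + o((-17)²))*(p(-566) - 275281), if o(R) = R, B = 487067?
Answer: -134429354904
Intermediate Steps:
(B + o((-17)²))*(p(-566) - 275281) = (487067 + (-17)²)*(-553 - 275281) = (487067 + 289)*(-275834) = 487356*(-275834) = -134429354904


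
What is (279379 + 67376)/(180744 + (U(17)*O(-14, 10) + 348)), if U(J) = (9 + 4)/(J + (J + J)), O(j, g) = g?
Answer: 17684505/9235822 ≈ 1.9148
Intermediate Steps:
U(J) = 13/(3*J) (U(J) = 13/(J + 2*J) = 13/((3*J)) = 13*(1/(3*J)) = 13/(3*J))
(279379 + 67376)/(180744 + (U(17)*O(-14, 10) + 348)) = (279379 + 67376)/(180744 + (((13/3)/17)*10 + 348)) = 346755/(180744 + (((13/3)*(1/17))*10 + 348)) = 346755/(180744 + ((13/51)*10 + 348)) = 346755/(180744 + (130/51 + 348)) = 346755/(180744 + 17878/51) = 346755/(9235822/51) = 346755*(51/9235822) = 17684505/9235822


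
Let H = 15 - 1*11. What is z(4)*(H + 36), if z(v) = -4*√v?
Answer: -320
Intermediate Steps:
H = 4 (H = 15 - 11 = 4)
z(4)*(H + 36) = (-4*√4)*(4 + 36) = -4*2*40 = -8*40 = -320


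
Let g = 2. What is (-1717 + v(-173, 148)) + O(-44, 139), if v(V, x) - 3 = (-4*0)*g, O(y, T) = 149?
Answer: -1565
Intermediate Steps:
v(V, x) = 3 (v(V, x) = 3 - 4*0*2 = 3 + 0*2 = 3 + 0 = 3)
(-1717 + v(-173, 148)) + O(-44, 139) = (-1717 + 3) + 149 = -1714 + 149 = -1565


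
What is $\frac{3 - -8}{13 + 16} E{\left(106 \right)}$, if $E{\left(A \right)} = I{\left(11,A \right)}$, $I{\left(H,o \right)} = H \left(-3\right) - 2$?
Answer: $- \frac{385}{29} \approx -13.276$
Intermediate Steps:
$I{\left(H,o \right)} = -2 - 3 H$ ($I{\left(H,o \right)} = - 3 H - 2 = -2 - 3 H$)
$E{\left(A \right)} = -35$ ($E{\left(A \right)} = -2 - 33 = -35$)
$\frac{3 - -8}{13 + 16} E{\left(106 \right)} = \frac{3 - -8}{13 + 16} \left(-35\right) = \frac{3 + 8}{29} \left(-35\right) = 11 \cdot \frac{1}{29} \left(-35\right) = \frac{11}{29} \left(-35\right) = - \frac{385}{29}$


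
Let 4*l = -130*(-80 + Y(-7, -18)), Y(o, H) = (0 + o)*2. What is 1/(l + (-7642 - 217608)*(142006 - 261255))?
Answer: 1/26860840305 ≈ 3.7229e-11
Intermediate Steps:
Y(o, H) = 2*o (Y(o, H) = o*2 = 2*o)
l = 3055 (l = (-130*(-80 + 2*(-7)))/4 = (-130*(-80 - 14))/4 = (-130*(-94))/4 = (¼)*12220 = 3055)
1/(l + (-7642 - 217608)*(142006 - 261255)) = 1/(3055 + (-7642 - 217608)*(142006 - 261255)) = 1/(3055 - 225250*(-119249)) = 1/(3055 + 26860837250) = 1/26860840305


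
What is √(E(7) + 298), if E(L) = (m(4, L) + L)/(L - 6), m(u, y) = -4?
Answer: √301 ≈ 17.349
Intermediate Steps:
E(L) = (-4 + L)/(-6 + L) (E(L) = (-4 + L)/(L - 6) = (-4 + L)/(-6 + L))
√(E(7) + 298) = √((-4 + 7)/(-6 + 7) + 298) = √(3/1 + 298) = √(1*3 + 298) = √(3 + 298) = √301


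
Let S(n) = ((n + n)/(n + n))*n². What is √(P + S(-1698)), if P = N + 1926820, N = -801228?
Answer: 2*√1002199 ≈ 2002.2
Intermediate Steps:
S(n) = n² (S(n) = ((2*n)/((2*n)))*n² = ((2*n)*(1/(2*n)))*n² = 1*n² = n²)
P = 1125592 (P = -801228 + 1926820 = 1125592)
√(P + S(-1698)) = √(1125592 + (-1698)²) = √(1125592 + 2883204) = √4008796 = 2*√1002199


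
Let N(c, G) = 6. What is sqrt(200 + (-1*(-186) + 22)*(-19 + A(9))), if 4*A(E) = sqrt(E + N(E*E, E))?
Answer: 2*sqrt(-938 + 13*sqrt(15)) ≈ 59.587*I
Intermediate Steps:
A(E) = sqrt(6 + E)/4 (A(E) = sqrt(E + 6)/4 = sqrt(6 + E)/4)
sqrt(200 + (-1*(-186) + 22)*(-19 + A(9))) = sqrt(200 + (-1*(-186) + 22)*(-19 + sqrt(6 + 9)/4)) = sqrt(200 + (186 + 22)*(-19 + sqrt(15)/4)) = sqrt(200 + 208*(-19 + sqrt(15)/4)) = sqrt(200 + (-3952 + 52*sqrt(15))) = sqrt(-3752 + 52*sqrt(15))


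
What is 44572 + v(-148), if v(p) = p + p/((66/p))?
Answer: 1476944/33 ≈ 44756.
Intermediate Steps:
v(p) = p + p²/66 (v(p) = p + p*(p/66) = p + p²/66)
44572 + v(-148) = 44572 + (1/66)*(-148)*(66 - 148) = 44572 + (1/66)*(-148)*(-82) = 44572 + 6068/33 = 1476944/33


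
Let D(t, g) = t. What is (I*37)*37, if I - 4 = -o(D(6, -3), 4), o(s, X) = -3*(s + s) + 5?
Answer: 47915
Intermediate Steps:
o(s, X) = 5 - 6*s (o(s, X) = -6*s + 5 = 5 - 6*s)
I = 35 (I = 4 - (5 - 6*6) = 4 - (5 - 36) = 4 - 1*(-31) = 4 + 31 = 35)
(I*37)*37 = (35*37)*37 = 1295*37 = 47915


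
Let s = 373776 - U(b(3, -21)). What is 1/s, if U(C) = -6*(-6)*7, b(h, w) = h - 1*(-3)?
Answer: 1/373524 ≈ 2.6772e-6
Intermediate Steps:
b(h, w) = 3 + h (b(h, w) = h + 3 = 3 + h)
U(C) = 252 (U(C) = 36*7 = 252)
s = 373524 (s = 373776 - 1*252 = 373776 - 252 = 373524)
1/s = 1/373524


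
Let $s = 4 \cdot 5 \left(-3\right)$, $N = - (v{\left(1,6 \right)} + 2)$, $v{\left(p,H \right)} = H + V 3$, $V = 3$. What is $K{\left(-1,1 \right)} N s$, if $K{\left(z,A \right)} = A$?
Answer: $1020$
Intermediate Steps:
$v{\left(p,H \right)} = 9 + H$ ($v{\left(p,H \right)} = H + 3 \cdot 3 = H + 9 = 9 + H$)
$N = -17$ ($N = - (\left(9 + 6\right) + 2) = - (15 + 2) = \left(-1\right) 17 = -17$)
$s = -60$ ($s = 20 \left(-3\right) = -60$)
$K{\left(-1,1 \right)} N s = 1 \left(-17\right) \left(-60\right) = \left(-17\right) \left(-60\right) = 1020$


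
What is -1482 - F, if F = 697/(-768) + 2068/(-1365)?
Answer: -172341179/116480 ≈ -1479.6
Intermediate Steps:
F = -282181/116480 (F = 697*(-1/768) + 2068*(-1/1365) = -697/768 - 2068/1365 = -282181/116480 ≈ -2.4226)
-1482 - F = -1482 - 1*(-282181/116480) = -1482 + 282181/116480 = -172341179/116480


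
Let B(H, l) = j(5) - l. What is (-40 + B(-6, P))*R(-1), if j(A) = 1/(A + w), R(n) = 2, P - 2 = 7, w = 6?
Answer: -1076/11 ≈ -97.818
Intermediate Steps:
P = 9 (P = 2 + 7 = 9)
j(A) = 1/(6 + A) (j(A) = 1/(A + 6) = 1/(6 + A))
B(H, l) = 1/11 - l (B(H, l) = 1/(6 + 5) - l = 1/11 - l)
(-40 + B(-6, P))*R(-1) = (-40 + (1/11 - 1*9))*2 = (-40 + (1/11 - 9))*2 = (-40 - 98/11)*2 = -538/11*2 = -1076/11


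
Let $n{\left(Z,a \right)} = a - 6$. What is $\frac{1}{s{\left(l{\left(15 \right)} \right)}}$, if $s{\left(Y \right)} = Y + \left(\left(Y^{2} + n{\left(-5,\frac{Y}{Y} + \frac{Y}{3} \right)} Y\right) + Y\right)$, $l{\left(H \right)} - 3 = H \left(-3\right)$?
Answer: $\frac{1}{2478} \approx 0.00040355$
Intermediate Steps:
$l{\left(H \right)} = 3 - 3 H$ ($l{\left(H \right)} = 3 + H \left(-3\right) = 3 - 3 H$)
$n{\left(Z,a \right)} = -6 + a$
$s{\left(Y \right)} = Y^{2} + 2 Y + Y \left(-5 + \frac{Y}{3}\right)$ ($s{\left(Y \right)} = Y + \left(\left(Y^{2} + \left(-6 + \left(\frac{Y}{Y} + \frac{Y}{3}\right)\right) Y\right) + Y\right) = Y + \left(\left(Y^{2} + \left(-6 + \left(1 + Y \frac{1}{3}\right)\right) Y\right) + Y\right) = Y + \left(\left(Y^{2} + \left(-6 + \left(1 + \frac{Y}{3}\right)\right) Y\right) + Y\right) = Y + \left(\left(Y^{2} + \left(-5 + \frac{Y}{3}\right) Y\right) + Y\right) = Y + \left(\left(Y^{2} + Y \left(-5 + \frac{Y}{3}\right)\right) + Y\right) = Y + \left(Y + Y^{2} + Y \left(-5 + \frac{Y}{3}\right)\right) = Y^{2} + 2 Y + Y \left(-5 + \frac{Y}{3}\right)$)
$\frac{1}{s{\left(l{\left(15 \right)} \right)}} = \frac{1}{\frac{1}{3} \left(3 - 45\right) \left(-9 + 4 \left(3 - 45\right)\right)} = \frac{1}{\frac{1}{3} \left(-42\right) \left(-9 + 4 \left(-42\right)\right)} = \frac{1}{\frac{1}{3} \left(-42\right) \left(-9 - 168\right)} = \frac{1}{\frac{1}{3} \left(-42\right) \left(-177\right)} = \frac{1}{2478}$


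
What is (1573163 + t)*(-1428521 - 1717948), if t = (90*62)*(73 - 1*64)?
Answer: -5107924284627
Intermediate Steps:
t = 50220 (t = 5580*(73 - 64) = 5580*9 = 50220)
(1573163 + t)*(-1428521 - 1717948) = (1573163 + 50220)*(-1428521 - 1717948) = 1623383*(-3146469) = -5107924284627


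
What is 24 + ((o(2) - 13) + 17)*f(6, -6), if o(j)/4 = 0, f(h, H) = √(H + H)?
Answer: 24 + 8*I*√3 ≈ 24.0 + 13.856*I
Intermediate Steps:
f(h, H) = √2*√H (f(h, H) = √(2*H) = √2*√H)
o(j) = 0 (o(j) = 4*0 = 0)
24 + ((o(2) - 13) + 17)*f(6, -6) = 24 + ((0 - 13) + 17)*(√2*√(-6)) = 24 + (-13 + 17)*(√2*(I*√6)) = 24 + 4*(2*I*√3) = 24 + 8*I*√3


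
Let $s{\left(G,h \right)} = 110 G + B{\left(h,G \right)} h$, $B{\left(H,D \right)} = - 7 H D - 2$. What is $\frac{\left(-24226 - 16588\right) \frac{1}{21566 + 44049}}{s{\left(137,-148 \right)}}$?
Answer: $\frac{20407}{688648125275} \approx 2.9633 \cdot 10^{-8}$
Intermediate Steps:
$B{\left(H,D \right)} = -2 - 7 D H$ ($B{\left(H,D \right)} = - 7 D H - 2 = -2 - 7 D H$)
$s{\left(G,h \right)} = 110 G + h \left(-2 - 7 G h\right)$ ($s{\left(G,h \right)} = 110 G + \left(-2 - 7 G h\right) h = 110 G + h \left(-2 - 7 G h\right)$)
$\frac{\left(-24226 - 16588\right) \frac{1}{21566 + 44049}}{s{\left(137,-148 \right)}} = \frac{\left(-24226 - 16588\right) \frac{1}{21566 + 44049}}{110 \cdot 137 - - 148 \left(2 + 7 \cdot 137 \left(-148\right)\right)} = \frac{\left(-40814\right) \frac{1}{65615}}{15070 - - 148 \left(2 - 141932\right)} = \frac{\left(-40814\right) \frac{1}{65615}}{15070 - \left(-148\right) \left(-141930\right)} = - \frac{40814}{65615 \left(15070 - 21005640\right)} = - \frac{40814}{65615 \left(-20990570\right)} = \left(- \frac{40814}{65615}\right) \left(- \frac{1}{20990570}\right) = \frac{20407}{688648125275}$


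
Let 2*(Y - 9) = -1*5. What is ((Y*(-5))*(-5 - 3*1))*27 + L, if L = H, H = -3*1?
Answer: 7017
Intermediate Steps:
Y = 13/2 (Y = 9 + (-1*5)/2 = 9 + (½)*(-5) = 9 - 5/2 = 13/2 ≈ 6.5000)
H = -3
L = -3
((Y*(-5))*(-5 - 3*1))*27 + L = (((13/2)*(-5))*(-5 - 3*1))*27 - 3 = -65*(-5 - 3)/2*27 - 3 = -65/2*(-8)*27 - 3 = 260*27 - 3 = 7020 - 3 = 7017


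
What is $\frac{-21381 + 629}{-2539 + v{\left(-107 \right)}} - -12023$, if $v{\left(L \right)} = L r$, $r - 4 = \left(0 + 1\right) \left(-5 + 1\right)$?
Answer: $\frac{30547149}{2539} \approx 12031.0$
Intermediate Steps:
$r = 0$ ($r = 4 + \left(0 + 1\right) \left(-5 + 1\right) = 4 + 1 \left(-4\right) = 4 - 4 = 0$)
$v{\left(L \right)} = 0$ ($v{\left(L \right)} = L 0 = 0$)
$\frac{-21381 + 629}{-2539 + v{\left(-107 \right)}} - -12023 = \frac{-21381 + 629}{-2539 + 0} - -12023 = - \frac{20752}{-2539} + 12023 = \left(-20752\right) \left(- \frac{1}{2539}\right) + 12023 = \frac{20752}{2539} + 12023 = \frac{30547149}{2539}$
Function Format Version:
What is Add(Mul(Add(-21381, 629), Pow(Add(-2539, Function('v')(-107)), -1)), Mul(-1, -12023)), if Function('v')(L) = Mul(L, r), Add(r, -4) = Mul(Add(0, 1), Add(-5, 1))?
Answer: Rational(30547149, 2539) ≈ 12031.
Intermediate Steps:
r = 0 (r = Add(4, Mul(Add(0, 1), Add(-5, 1))) = Add(4, Mul(1, -4)) = Add(4, -4) = 0)
Function('v')(L) = 0 (Function('v')(L) = Mul(L, 0) = 0)
Add(Mul(Add(-21381, 629), Pow(Add(-2539, Function('v')(-107)), -1)), Mul(-1, -12023)) = Add(Mul(Add(-21381, 629), Pow(Add(-2539, 0), -1)), Mul(-1, -12023)) = Add(Mul(-20752, Pow(-2539, -1)), 12023) = Add(Mul(-20752, Rational(-1, 2539)), 12023) = Add(Rational(20752, 2539), 12023) = Rational(30547149, 2539)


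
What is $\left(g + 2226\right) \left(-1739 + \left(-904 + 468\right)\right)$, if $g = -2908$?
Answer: $1483350$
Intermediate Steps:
$\left(g + 2226\right) \left(-1739 + \left(-904 + 468\right)\right) = \left(-2908 + 2226\right) \left(-1739 + \left(-904 + 468\right)\right) = - 682 \left(-1739 - 436\right) = \left(-682\right) \left(-2175\right) = 1483350$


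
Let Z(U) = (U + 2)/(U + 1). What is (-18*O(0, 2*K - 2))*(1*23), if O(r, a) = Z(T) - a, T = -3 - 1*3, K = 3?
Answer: 6624/5 ≈ 1324.8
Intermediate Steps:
T = -6 (T = -3 - 3 = -6)
Z(U) = (2 + U)/(1 + U)
O(r, a) = 4/5 - a (O(r, a) = (2 - 6)/(1 - 6) - a = -4/(-5) - a = -1/5*(-4) - a = 4/5 - a)
(-18*O(0, 2*K - 2))*(1*23) = (-18*(4/5 - (2*3 - 2)))*(1*23) = -18*(4/5 - (6 - 2))*23 = -18*(4/5 - 1*4)*23 = -18*(4/5 - 4)*23 = -18*(-16/5)*23 = (288/5)*23 = 6624/5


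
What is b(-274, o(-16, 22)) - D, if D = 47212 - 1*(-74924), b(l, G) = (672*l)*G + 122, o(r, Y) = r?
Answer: 2824034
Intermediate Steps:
b(l, G) = 122 + 672*G*l (b(l, G) = 672*G*l + 122 = 122 + 672*G*l)
D = 122136 (D = 47212 + 74924 = 122136)
b(-274, o(-16, 22)) - D = (122 + 672*(-16)*(-274)) - 1*122136 = (122 + 2946048) - 122136 = 2946170 - 122136 = 2824034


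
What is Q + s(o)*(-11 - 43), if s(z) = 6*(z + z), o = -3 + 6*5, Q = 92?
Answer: -17404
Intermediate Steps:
o = 27 (o = -3 + 30 = 27)
s(z) = 12*z (s(z) = 6*(2*z) = 12*z)
Q + s(o)*(-11 - 43) = 92 + (12*27)*(-11 - 43) = 92 + 324*(-54) = 92 - 17496 = -17404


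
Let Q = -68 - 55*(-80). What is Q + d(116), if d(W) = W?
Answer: 4448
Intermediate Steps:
Q = 4332 (Q = -68 + 4400 = 4332)
Q + d(116) = 4332 + 116 = 4448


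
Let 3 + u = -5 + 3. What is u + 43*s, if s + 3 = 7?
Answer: 167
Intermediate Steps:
s = 4 (s = -3 + 7 = 4)
u = -5 (u = -3 + (-5 + 3) = -3 - 2 = -5)
u + 43*s = -5 + 43*4 = -5 + 172 = 167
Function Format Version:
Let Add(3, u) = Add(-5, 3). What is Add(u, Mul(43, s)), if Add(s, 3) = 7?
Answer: 167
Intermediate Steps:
s = 4 (s = Add(-3, 7) = 4)
u = -5 (u = Add(-3, Add(-5, 3)) = Add(-3, -2) = -5)
Add(u, Mul(43, s)) = Add(-5, Mul(43, 4)) = Add(-5, 172) = 167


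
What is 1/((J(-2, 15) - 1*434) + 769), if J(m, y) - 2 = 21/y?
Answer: 5/1692 ≈ 0.0029551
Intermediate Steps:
J(m, y) = 2 + 21/y
1/((J(-2, 15) - 1*434) + 769) = 1/(((2 + 21/15) - 1*434) + 769) = 1/(((2 + 21*(1/15)) - 434) + 769) = 1/(((2 + 7/5) - 434) + 769) = 1/((17/5 - 434) + 769) = 1/(-2153/5 + 769) = 1/(1692/5) = 5/1692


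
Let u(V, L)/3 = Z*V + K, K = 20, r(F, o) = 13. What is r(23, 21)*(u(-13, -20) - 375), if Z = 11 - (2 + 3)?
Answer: -7137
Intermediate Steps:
Z = 6 (Z = 11 - 1*5 = 11 - 5 = 6)
u(V, L) = 60 + 18*V (u(V, L) = 3*(6*V + 20) = 3*(20 + 6*V) = 60 + 18*V)
r(23, 21)*(u(-13, -20) - 375) = 13*((60 + 18*(-13)) - 375) = 13*((60 - 234) - 375) = 13*(-174 - 375) = 13*(-549) = -7137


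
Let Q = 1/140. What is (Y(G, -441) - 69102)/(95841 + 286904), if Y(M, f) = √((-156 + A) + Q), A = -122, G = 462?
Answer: -6282/34795 + I*√1362165/26792150 ≈ -0.18054 + 4.3562e-5*I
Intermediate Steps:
Q = 1/140 ≈ 0.0071429
Y(M, f) = I*√1362165/70 (Y(M, f) = √((-156 - 122) + 1/140) = √(-278 + 1/140) = √(-38919/140) = I*√1362165/70)
(Y(G, -441) - 69102)/(95841 + 286904) = (I*√1362165/70 - 69102)/(95841 + 286904) = (-69102 + I*√1362165/70)/382745 = (-69102 + I*√1362165/70)*(1/382745) = -6282/34795 + I*√1362165/26792150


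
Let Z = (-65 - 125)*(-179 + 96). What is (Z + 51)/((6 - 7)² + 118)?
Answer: 15821/119 ≈ 132.95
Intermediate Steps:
Z = 15770 (Z = -190*(-83) = 15770)
(Z + 51)/((6 - 7)² + 118) = (15770 + 51)/((6 - 7)² + 118) = 15821/((-1)² + 118) = 15821/(1 + 118) = 15821/119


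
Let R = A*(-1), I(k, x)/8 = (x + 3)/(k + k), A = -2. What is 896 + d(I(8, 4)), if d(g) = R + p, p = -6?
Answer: 892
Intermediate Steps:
I(k, x) = 4*(3 + x)/k (I(k, x) = 8*((x + 3)/(k + k)) = 8*((3 + x)/((2*k))) = 8*((3 + x)*(1/(2*k))) = 8*((3 + x)/(2*k)) = 4*(3 + x)/k)
R = 2 (R = -2*(-1) = 2)
d(g) = -4 (d(g) = 2 - 6 = -4)
896 + d(I(8, 4)) = 896 - 4 = 892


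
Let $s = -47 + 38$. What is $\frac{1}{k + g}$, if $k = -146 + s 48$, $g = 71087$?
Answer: $\frac{1}{70509} \approx 1.4183 \cdot 10^{-5}$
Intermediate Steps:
$s = -9$
$k = -578$ ($k = -146 - 432 = -578$)
$\frac{1}{k + g} = \frac{1}{-578 + 71087} = \frac{1}{70509}$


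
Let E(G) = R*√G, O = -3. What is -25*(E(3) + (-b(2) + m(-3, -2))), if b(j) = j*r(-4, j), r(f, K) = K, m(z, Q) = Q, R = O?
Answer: 150 + 75*√3 ≈ 279.90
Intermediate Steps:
R = -3
E(G) = -3*√G
b(j) = j² (b(j) = j*j = j²)
-25*(E(3) + (-b(2) + m(-3, -2))) = -25*(-3*√3 + (-1*2² - 2)) = -25*(-3*√3 + (-1*4 - 2)) = -25*(-3*√3 + (-4 - 2)) = -25*(-3*√3 - 6) = -25*(-6 - 3*√3) = 150 + 75*√3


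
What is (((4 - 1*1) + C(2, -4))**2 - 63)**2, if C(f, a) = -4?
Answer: 3844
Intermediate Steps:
(((4 - 1*1) + C(2, -4))**2 - 63)**2 = (((4 - 1*1) - 4)**2 - 63)**2 = (((4 - 1) - 4)**2 - 63)**2 = ((3 - 4)**2 - 63)**2 = ((-1)**2 - 63)**2 = (1 - 63)**2 = (-62)**2 = 3844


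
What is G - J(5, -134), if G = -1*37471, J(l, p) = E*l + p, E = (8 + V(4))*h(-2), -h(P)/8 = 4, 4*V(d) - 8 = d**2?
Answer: -35097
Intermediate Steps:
V(d) = 2 + d**2/4
h(P) = -32 (h(P) = -8*4 = -32)
E = -448 (E = (8 + (2 + (1/4)*4**2))*(-32) = (8 + (2 + (1/4)*16))*(-32) = (8 + (2 + 4))*(-32) = (8 + 6)*(-32) = 14*(-32) = -448)
J(l, p) = p - 448*l (J(l, p) = -448*l + p = p - 448*l)
G = -37471
G - J(5, -134) = -37471 - (-134 - 448*5) = -37471 - (-134 - 2240) = -37471 - 1*(-2374) = -37471 + 2374 = -35097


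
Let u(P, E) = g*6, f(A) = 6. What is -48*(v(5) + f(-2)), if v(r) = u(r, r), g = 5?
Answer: -1728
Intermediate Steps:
u(P, E) = 30 (u(P, E) = 5*6 = 30)
v(r) = 30
-48*(v(5) + f(-2)) = -48*(30 + 6) = -48*36 = -1728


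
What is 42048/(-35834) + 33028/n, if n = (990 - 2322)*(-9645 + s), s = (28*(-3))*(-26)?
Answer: -52086460643/44515019421 ≈ -1.1701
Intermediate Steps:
s = 2184 (s = -84*(-26) = 2184)
n = 9938052 (n = (990 - 2322)*(-9645 + 2184) = -1332*(-7461) = 9938052)
42048/(-35834) + 33028/n = 42048/(-35834) + 33028/9938052 = 42048*(-1/35834) + 33028*(1/9938052) = -21024/17917 + 8257/2484513 = -52086460643/44515019421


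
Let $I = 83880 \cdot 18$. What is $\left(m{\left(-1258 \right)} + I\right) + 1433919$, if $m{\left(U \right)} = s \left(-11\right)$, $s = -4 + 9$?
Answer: $2943704$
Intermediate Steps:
$s = 5$
$I = 1509840$
$m{\left(U \right)} = -55$ ($m{\left(U \right)} = 5 \left(-11\right) = -55$)
$\left(m{\left(-1258 \right)} + I\right) + 1433919 = \left(-55 + 1509840\right) + 1433919 = 1509785 + 1433919 = 2943704$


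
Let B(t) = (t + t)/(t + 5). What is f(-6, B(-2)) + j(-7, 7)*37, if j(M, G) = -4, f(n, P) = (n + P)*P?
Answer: -1244/9 ≈ -138.22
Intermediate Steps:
B(t) = 2*t/(5 + t) (B(t) = (2*t)/(5 + t) = 2*t/(5 + t))
f(n, P) = P*(P + n) (f(n, P) = (P + n)*P = P*(P + n))
f(-6, B(-2)) + j(-7, 7)*37 = (2*(-2)/(5 - 2))*(2*(-2)/(5 - 2) - 6) - 4*37 = (2*(-2)/3)*(2*(-2)/3 - 6) - 148 = (2*(-2)*(⅓))*(2*(-2)*(⅓) - 6) - 148 = -4*(-4/3 - 6)/3 - 148 = -4/3*(-22/3) - 148 = 88/9 - 148 = -1244/9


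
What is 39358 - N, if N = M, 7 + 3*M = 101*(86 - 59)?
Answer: 115354/3 ≈ 38451.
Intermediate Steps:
M = 2720/3 (M = -7/3 + (101*(86 - 59))/3 = -7/3 + (101*27)/3 = -7/3 + (⅓)*2727 = -7/3 + 909 = 2720/3 ≈ 906.67)
N = 2720/3 ≈ 906.67
39358 - N = 39358 - 1*2720/3 = 39358 - 2720/3 = 115354/3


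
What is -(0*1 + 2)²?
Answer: -4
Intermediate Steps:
-(0*1 + 2)² = -(0 + 2)² = -1*2² = -1*4 = -4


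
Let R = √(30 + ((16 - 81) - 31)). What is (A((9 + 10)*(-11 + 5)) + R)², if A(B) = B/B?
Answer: (1 + I*√66)² ≈ -65.0 + 16.248*I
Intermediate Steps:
A(B) = 1
R = I*√66 (R = √(30 + (-65 - 31)) = √(30 - 96) = √(-66) = I*√66 ≈ 8.124*I)
(A((9 + 10)*(-11 + 5)) + R)² = (1 + I*√66)²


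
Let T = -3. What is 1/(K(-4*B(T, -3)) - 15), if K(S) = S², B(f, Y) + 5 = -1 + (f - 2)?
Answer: 1/1921 ≈ 0.00052056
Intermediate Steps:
B(f, Y) = -8 + f (B(f, Y) = -5 + (-1 + (f - 2)) = -5 + (-1 + (-2 + f)) = -5 + (-3 + f) = -8 + f)
1/(K(-4*B(T, -3)) - 15) = 1/((-4*(-8 - 3))² - 15) = 1/((-4*(-11))² - 15) = 1/(44² - 15) = 1/(1936 - 15) = 1/1921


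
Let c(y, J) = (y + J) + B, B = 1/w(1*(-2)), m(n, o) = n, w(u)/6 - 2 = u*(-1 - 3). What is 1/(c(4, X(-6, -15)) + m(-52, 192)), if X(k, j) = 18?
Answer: -60/1799 ≈ -0.033352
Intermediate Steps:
w(u) = 12 - 24*u (w(u) = 12 + 6*(u*(-1 - 3)) = 12 + 6*(u*(-4)) = 12 + 6*(-4*u) = 12 - 24*u)
B = 1/60 (B = 1/(12 - 24*(-2)) = 1/(12 + 48) = 1/60 ≈ 0.016667)
c(y, J) = 1/60 + J + y (c(y, J) = (y + J) + 1/60 = (J + y) + 1/60 = 1/60 + J + y)
1/(c(4, X(-6, -15)) + m(-52, 192)) = 1/((1/60 + 18 + 4) - 52) = 1/(1321/60 - 52) = 1/(-1799/60) = -60/1799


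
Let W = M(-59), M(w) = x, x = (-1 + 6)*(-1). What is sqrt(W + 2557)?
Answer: 2*sqrt(638) ≈ 50.517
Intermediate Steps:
x = -5 (x = 5*(-1) = -5)
M(w) = -5
W = -5
sqrt(W + 2557) = sqrt(-5 + 2557) = sqrt(2552) = 2*sqrt(638)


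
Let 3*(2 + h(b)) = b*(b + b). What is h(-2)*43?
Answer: 86/3 ≈ 28.667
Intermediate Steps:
h(b) = -2 + 2*b²/3 (h(b) = -2 + (b*(b + b))/3 = -2 + (b*(2*b))/3 = -2 + (2*b²)/3 = -2 + 2*b²/3)
h(-2)*43 = (-2 + (⅔)*(-2)²)*43 = (-2 + (⅔)*4)*43 = (-2 + 8/3)*43 = (⅔)*43 = 86/3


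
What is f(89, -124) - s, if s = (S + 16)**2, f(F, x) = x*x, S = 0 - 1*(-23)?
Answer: 13855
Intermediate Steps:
S = 23 (S = 0 + 23 = 23)
f(F, x) = x**2
s = 1521 (s = (23 + 16)**2 = 39**2 = 1521)
f(89, -124) - s = (-124)**2 - 1*1521 = 15376 - 1521 = 13855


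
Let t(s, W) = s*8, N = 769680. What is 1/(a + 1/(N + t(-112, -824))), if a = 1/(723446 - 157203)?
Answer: 435318558512/1335027 ≈ 3.2607e+5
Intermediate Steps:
t(s, W) = 8*s
a = 1/566243 ≈ 1.7660e-6
1/(a + 1/(N + t(-112, -824))) = 1/(1/566243 + 1/(769680 + 8*(-112))) = 1/(1/566243 + 1/(769680 - 896)) = 1/(1/566243 + 1/768784) = 1/(1335027/435318558512) = 435318558512/1335027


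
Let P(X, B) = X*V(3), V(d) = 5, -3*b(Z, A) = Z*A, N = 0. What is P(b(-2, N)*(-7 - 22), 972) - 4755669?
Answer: -4755669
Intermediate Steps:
b(Z, A) = -A*Z/3 (b(Z, A) = -Z*A/3 = -A*Z/3)
P(X, B) = 5*X (P(X, B) = X*5 = 5*X)
P(b(-2, N)*(-7 - 22), 972) - 4755669 = 5*((-1/3*0*(-2))*(-7 - 22)) - 4755669 = 5*(0*(-29)) - 4755669 = 5*0 - 4755669 = 0 - 4755669 = -4755669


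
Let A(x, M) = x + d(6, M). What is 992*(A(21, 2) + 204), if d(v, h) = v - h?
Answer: 227168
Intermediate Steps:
A(x, M) = 6 + x - M (A(x, M) = x + (6 - M) = 6 + x - M)
992*(A(21, 2) + 204) = 992*((6 + 21 - 1*2) + 204) = 992*((6 + 21 - 2) + 204) = 992*(25 + 204) = 992*229 = 227168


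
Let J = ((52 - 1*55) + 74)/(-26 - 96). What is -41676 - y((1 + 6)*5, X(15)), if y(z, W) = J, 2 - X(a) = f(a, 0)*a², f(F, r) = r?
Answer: -5084401/122 ≈ -41675.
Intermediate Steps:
X(a) = 2 (X(a) = 2 - 0*a² = 2 - 1*0 = 2 + 0 = 2)
J = -71/122 (J = ((52 - 55) + 74)/(-122) = (-3 + 74)*(-1/122) = 71*(-1/122) = -71/122 ≈ -0.58197)
y(z, W) = -71/122
-41676 - y((1 + 6)*5, X(15)) = -41676 - 1*(-71/122) = -41676 + 71/122 = -5084401/122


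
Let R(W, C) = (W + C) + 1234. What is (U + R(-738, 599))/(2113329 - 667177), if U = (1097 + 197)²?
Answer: 1675531/1446152 ≈ 1.1586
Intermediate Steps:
R(W, C) = 1234 + C + W (R(W, C) = (C + W) + 1234 = 1234 + C + W)
U = 1674436 (U = 1294² = 1674436)
(U + R(-738, 599))/(2113329 - 667177) = (1674436 + (1234 + 599 - 738))/(2113329 - 667177) = (1674436 + 1095)/1446152 = 1675531*(1/1446152) = 1675531/1446152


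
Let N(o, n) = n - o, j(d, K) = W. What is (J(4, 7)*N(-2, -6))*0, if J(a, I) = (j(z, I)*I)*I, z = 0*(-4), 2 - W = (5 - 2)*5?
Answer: 0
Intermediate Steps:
W = -13 (W = 2 - (5 - 2)*5 = 2 - 3*5 = 2 - 1*15 = 2 - 15 = -13)
z = 0
j(d, K) = -13
J(a, I) = -13*I**2 (J(a, I) = (-13*I)*I = -13*I**2)
(J(4, 7)*N(-2, -6))*0 = ((-13*7**2)*(-6 - 1*(-2)))*0 = ((-13*49)*(-6 + 2))*0 = -637*(-4)*0 = 2548*0 = 0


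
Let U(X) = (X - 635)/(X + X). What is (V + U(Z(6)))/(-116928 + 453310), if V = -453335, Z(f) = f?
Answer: -5440649/4036584 ≈ -1.3478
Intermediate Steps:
U(X) = (-635 + X)/(2*X) (U(X) = (-635 + X)/((2*X)) = (-635 + X)*(1/(2*X)) = (-635 + X)/(2*X))
(V + U(Z(6)))/(-116928 + 453310) = (-453335 + (½)*(-635 + 6)/6)/(-116928 + 453310) = (-453335 + (½)*(⅙)*(-629))/336382 = (-453335 - 629/12)*(1/336382) = -5440649/12*1/336382 = -5440649/4036584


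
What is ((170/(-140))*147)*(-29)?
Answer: 10353/2 ≈ 5176.5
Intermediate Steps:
((170/(-140))*147)*(-29) = ((170*(-1/140))*147)*(-29) = -17/14*147*(-29) = -357/2*(-29) = 10353/2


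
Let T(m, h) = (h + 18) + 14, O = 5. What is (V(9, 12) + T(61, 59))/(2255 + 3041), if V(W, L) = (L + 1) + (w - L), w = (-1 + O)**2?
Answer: 27/1324 ≈ 0.020393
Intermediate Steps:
w = 16 (w = (-1 + 5)**2 = 4**2 = 16)
T(m, h) = 32 + h (T(m, h) = (18 + h) + 14 = 32 + h)
V(W, L) = 17 (V(W, L) = (L + 1) + (16 - L) = (1 + L) + (16 - L) = 17)
(V(9, 12) + T(61, 59))/(2255 + 3041) = (17 + (32 + 59))/(2255 + 3041) = (17 + 91)/5296 = 108*(1/5296) = 27/1324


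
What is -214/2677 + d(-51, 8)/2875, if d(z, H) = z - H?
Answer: -773193/7696375 ≈ -0.10046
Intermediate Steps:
-214/2677 + d(-51, 8)/2875 = -214/2677 + (-51 - 1*8)/2875 = -214*1/2677 + (-51 - 8)*(1/2875) = -214/2677 - 59*1/2875 = -214/2677 - 59/2875 = -773193/7696375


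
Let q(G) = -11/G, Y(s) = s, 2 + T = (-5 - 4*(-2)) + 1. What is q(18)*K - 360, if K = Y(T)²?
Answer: -3262/9 ≈ -362.44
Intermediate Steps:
T = 2 (T = -2 + ((-5 - 4*(-2)) + 1) = -2 + ((-5 + 8) + 1) = -2 + (3 + 1) = -2 + 4 = 2)
K = 4 (K = 2² = 4)
q(18)*K - 360 = -11/18*4 - 360 = -22/9 - 360 = -3262/9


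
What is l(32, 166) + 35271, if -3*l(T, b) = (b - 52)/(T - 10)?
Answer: 387962/11 ≈ 35269.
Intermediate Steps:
l(T, b) = -(-52 + b)/(3*(-10 + T)) (l(T, b) = -(b - 52)/(3*(T - 10)) = -(-52 + b)/(3*(-10 + T)))
l(32, 166) + 35271 = (52 - 1*166)/(3*(-10 + 32)) + 35271 = (⅓)*(52 - 166)/22 + 35271 = (⅓)*(1/22)*(-114) + 35271 = -19/11 + 35271 = 387962/11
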